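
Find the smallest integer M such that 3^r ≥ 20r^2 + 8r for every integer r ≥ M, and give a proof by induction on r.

At r = 6: 729 < 768, so the inequality fails and M ≥ 7. We prove 3^r ≥ 20r^2 + 8r for all r ≥ 7.
When r = 7: 3^r = 2187 and 20r^2 + 8r = 1036, so 2187 ≥ 1036.
For the inductive step, assume it holds for an arbitrary i ≥ 7, so 3^i ≥ 20i^2 + 8i.
Then 3^(i + 1) = 3·(3^i) ≥ 3·(20i^2 + 8i).
Also, for i ≥ 7 we have 3·(20i^2 + 8i) ≥ 20(i+1)^2 + 8(i+1), since 3·(20i^2 + 8i) − (20(i+1)^2 + 8(i+1)) = 40i^2 - 24i - 28, which is nonnegative for all i ≥ 7.
Combining, 3^(i + 1) ≥ 20(i+1)^2 + 8(i+1).
By the principle of mathematical induction, the result holds for all r ≥ 7.
Hence the smallest such M is 7.

M = 7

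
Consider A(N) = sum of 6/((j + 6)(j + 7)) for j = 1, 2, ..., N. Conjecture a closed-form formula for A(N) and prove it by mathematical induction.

We claim A(N) = 6N/(7(N + 7)) for all N ≥ 1.
Base case (N = 1): A(1) = 3/28, and the closed form gives 3/28. They agree.
Suppose the result is true for N = j, so A(j) = 6j/(7(j + 7)).
Then A(j+1) = A(j) + (6/((j + 7)(j + 8))) = (6j/(7(j + 7))) + (6/((j + 7)(j + 8))).
Simplifying, A(j+1) = 6(j + 1)/(7(j + 8)) = 6(j+1)/(7((j+1) + 7)),
which is the closed form with N = j+1.
Hence, by induction on N, the claim holds for every N ≥ 1.

A(N) = 6N/(7(N + 7))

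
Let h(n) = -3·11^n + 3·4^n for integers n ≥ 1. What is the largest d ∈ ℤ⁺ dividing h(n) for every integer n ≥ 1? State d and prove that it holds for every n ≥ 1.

Computing the first values: h(1) = -21 and h(2) = -315; gcd(-21, -315) = 21, so d ≤ 21.
We prove 21 | -3·11^n + 3·4^n for all n ≥ 1 by induction on n.
When n = 1: h(1) = -21 = 21·(-1), so 21 | h(1).
Inductive step: assume the claim holds for n = r, i.e. 21 | h(r). Then
h(r+1) − 11·h(r) = (-3·11^(r+1) + 3·4^(r+1)) − 11·(-3·11^r + 3·4^r) = (3)·4^r·(4 − 11) = (-21)·4^r. Since 21 | h(r) by the inductive hypothesis, 21 | 11·h(r); and 21 | -21 since -21 = 21·-1. Therefore 21 | h(r+1).
By induction, the statement is established for all n ≥ 1.
Therefore the largest such d is 21.

d = 21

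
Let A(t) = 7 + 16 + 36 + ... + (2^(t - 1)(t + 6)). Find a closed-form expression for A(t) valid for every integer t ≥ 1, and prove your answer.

We claim A(t) = 2^t(t + 5) - 5 for all t ≥ 1.
For the base case t = 1: A(1) = 7, and the closed form gives 7. They agree.
Inductive step: assume the claim holds for t = k, so A(k) = 2^k(k + 5) - 5.
Then A(k+1) = A(k) + (2^k(k + 7)) = (2^k(k + 5) - 5) + (2^k(k + 7)).
Simplifying, A(k+1) = 2·2^k·k + 12·2^k - 5 = 2^(k+1)((k+1) + 5) - 5,
which is the closed form with t = k+1.
By the principle of mathematical induction, the result holds for all t ≥ 1.

A(t) = 2^t(t + 5) - 5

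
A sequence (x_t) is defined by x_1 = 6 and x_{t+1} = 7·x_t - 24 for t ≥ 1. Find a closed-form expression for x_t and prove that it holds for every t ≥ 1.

Computing the first terms: x_1 = 6, x_2 = 18, x_3 = 102. This suggests x_t = 2·7^(t - 1) + 4.
Base case (t = 1): the formula gives 6 = 6 = x_1.
Inductive step: assume the claim holds for t = r, so x_r = 2·7^(r - 1) + 4.
Then x_{r+1} = 7·x_r - 24 = 7·(2·7^(r - 1) + 4) - 24 = 2·7^r + 4 = 2·7^((r+1) - 1) + 4,
which is the claimed formula at t = r+1.
This completes the induction.

x_t = 2·7^(t - 1) + 4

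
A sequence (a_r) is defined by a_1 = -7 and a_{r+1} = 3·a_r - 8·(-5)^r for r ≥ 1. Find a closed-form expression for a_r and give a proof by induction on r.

a_r = (-5)^r - 2·3^(r - 1)

Computing the first terms: a_1 = -7, a_2 = 19, a_3 = -143. This suggests a_r = (-5)^r - 2·3^(r - 1).
Base case (r = 1): the formula gives -7 = -7 = a_1.
Inductive step: suppose the statement holds for some m ≥ 1, so a_m = (-5)^m - 2·3^(m - 1).
Then a_{m+1} = 3·a_m - 8·(-5)^m = 3·((-5)^m - 2·3^(m - 1)) - 8·(-5)^m = (-5)^(m + 1) - 2·3^m = (-5)^(m+1) - 2·3^((m+1) - 1),
which is the claimed formula at r = m+1.
This completes the induction.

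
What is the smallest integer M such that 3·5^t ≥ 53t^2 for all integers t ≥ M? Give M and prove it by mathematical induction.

At t = 3: 375 < 477, so the inequality fails and M ≥ 4. We prove 3·5^t ≥ 53t^2 for all t ≥ 4.
For the base case t = 4: 3·5^t = 1875 and 53t^2 = 848, so 1875 ≥ 848.
For the inductive step, assume it holds for an arbitrary k ≥ 4, so 3·5^k ≥ 53k^2.
Then 3·5^(k + 1) = 5·(3·5^k) ≥ 5·(53k^2).
Also, for k ≥ 4 we have 5·(53k^2) ≥ 53(k+1)^2, since 5 ≥ (1 + 1/k)^2 for all k ≥ 4.
Combining, 3·5^(k + 1) ≥ 53(k+1)^2.
By induction, the statement is established for all t ≥ 4.
Hence the smallest such M is 4.

M = 4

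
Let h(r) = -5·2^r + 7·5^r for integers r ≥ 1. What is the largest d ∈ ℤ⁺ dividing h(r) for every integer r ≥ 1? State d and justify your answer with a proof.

d = 5

Computing the first values: h(1) = 25 and h(2) = 155; gcd(25, 155) = 5, so d ≤ 5.
We prove 5 | -5·2^r + 7·5^r for all r ≥ 1 by induction on r.
When r = 1: h(1) = 25 = 5·(5), so 5 | h(1).
Inductive step: suppose the statement holds for some j ≥ 1, i.e. 5 | h(j). Then
h(j+1) − 5·h(j) = (-5·2^(j+1) + 7·5^(j+1)) − 5·(-5·2^j + 7·5^j) = (-5)·2^j·(2 − 5) = (15)·2^j. Since 5 | h(j) by the inductive hypothesis, 5 | 5·h(j); and 5 | 15 since 15 = 5·3. Therefore 5 | h(j+1).
Hence, by induction on r, the claim holds for every r ≥ 1.
Therefore the largest such d is 5.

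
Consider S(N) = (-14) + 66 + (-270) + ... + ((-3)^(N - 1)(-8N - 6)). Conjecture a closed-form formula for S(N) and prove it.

We claim S(N) = 2(-3)^N(N + 1) - 2 for all N ≥ 1.
When N = 1: S(1) = -14, and the closed form gives -14. They agree.
Inductive step: assume the claim holds for N = p, so S(p) = 2(-3)^p(p + 1) - 2.
Then S(p+1) = S(p) + ((-3)^p(-8p - 14)) = (2(-3)^p(p + 1) - 2) + ((-3)^p(-8p - 14)).
Simplifying, S(p+1) = -6(-3)^p·p - 12(-3)^p - 2 = 2(-3)^(p+1)((p+1) + 1) - 2,
which is the closed form with N = p+1.
By induction, the statement is established for all N ≥ 1.

S(N) = 2(-3)^N(N + 1) - 2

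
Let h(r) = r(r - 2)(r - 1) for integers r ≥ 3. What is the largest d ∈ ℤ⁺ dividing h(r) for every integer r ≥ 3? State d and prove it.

Computing the first values: h(3) = 6 and h(4) = 24; gcd(6, 24) = 6, so d ≤ 6.
We prove 6 | r(r - 2)(r - 1) for all r ≥ 3 by induction on r.
Base case (r = 3): h(3) = 6 = 6·(1), so 6 | h(3).
Inductive step: assume the claim holds for r = k, i.e. 6 | h(k). Then
h(k+1) − h(k) = (k-1)·k·(k+1) − (k-2)·(k-1)·k = (k-1)·k·[(k+1) − (k-2)] = 3·(k-1)·k. The product of 2 consecutive integers is divisible by (2)! = 2, so h(k+1) − h(k) is divisible by 3·2 = 6. By the inductive hypothesis 6 | h(k), hence 6 | h(k+1).
By induction, the statement is established for all r ≥ 3.
Therefore the largest such d is 6.

d = 6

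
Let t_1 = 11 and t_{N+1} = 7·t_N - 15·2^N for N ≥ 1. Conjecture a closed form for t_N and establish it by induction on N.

t_N = 3·2^N + 5·7^(N - 1)

Computing the first terms: t_1 = 11, t_2 = 47, t_3 = 269. This suggests t_N = 3·2^N + 5·7^(N - 1).
For the base case N = 1: the formula gives 11 = 11 = t_1.
Inductive step: assume the claim holds for N = i, so t_i = 3·2^i + 5·7^(i - 1).
Then t_{i+1} = 7·t_i - 15·2^i = 7·(3·2^i + 5·7^(i - 1)) - 15·2^i = 3·2^(i + 1) + 5·7^i = 3·2^(i+1) + 5·7^((i+1) - 1),
which is the claimed formula at N = i+1.
By the principle of mathematical induction, the result holds for all N ≥ 1.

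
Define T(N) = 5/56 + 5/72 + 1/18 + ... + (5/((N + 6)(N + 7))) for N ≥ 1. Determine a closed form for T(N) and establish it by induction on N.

We claim T(N) = 5N/(7(N + 7)) for all N ≥ 1.
For the base case N = 1: T(1) = 5/56, and the closed form gives 5/56. They agree.
For the inductive step, assume it holds for an arbitrary p ≥ 1, so T(p) = 5p/(7(p + 7)).
Then T(p+1) = T(p) + (5/((p + 7)(p + 8))) = (5p/(7(p + 7))) + (5/((p + 7)(p + 8))).
Simplifying, T(p+1) = 5(p + 1)/(7(p + 8)) = 5(p+1)/(7((p+1) + 7)),
which is the closed form with N = p+1.
By induction, the statement is established for all N ≥ 1.

T(N) = 5N/(7(N + 7))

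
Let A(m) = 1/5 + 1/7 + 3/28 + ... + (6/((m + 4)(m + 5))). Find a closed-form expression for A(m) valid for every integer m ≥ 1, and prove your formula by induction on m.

A(m) = 6m/(5(m + 5))

We claim A(m) = 6m/(5(m + 5)) for all m ≥ 1.
When m = 1: A(1) = 1/5, and the closed form gives 1/5. They agree.
Inductive step: suppose the statement holds for some i ≥ 1, so A(i) = 6i/(5(i + 5)).
Then A(i+1) = A(i) + (6/((i + 5)(i + 6))) = (6i/(5(i + 5))) + (6/((i + 5)(i + 6))).
Simplifying, A(i+1) = 6(i + 1)/(5(i + 6)) = 6(i+1)/(5((i+1) + 5)),
which is the closed form with m = i+1.
By induction, the statement is established for all m ≥ 1.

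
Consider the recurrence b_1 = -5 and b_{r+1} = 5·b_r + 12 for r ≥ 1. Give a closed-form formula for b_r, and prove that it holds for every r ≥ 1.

Computing the first terms: b_1 = -5, b_2 = -13, b_3 = -53. This suggests b_r = -2·5^(r - 1) - 3.
When r = 1: the formula gives -5 = -5 = b_1.
Inductive step: assume the claim holds for r = m, so b_m = -2·5^(m - 1) - 3.
Then b_{m+1} = 5·b_m + 12 = 5·(-2·5^(m - 1) - 3) + 12 = -2·5^m - 3 = -2·5^((m+1) - 1) - 3,
which is the claimed formula at r = m+1.
By the principle of mathematical induction, the result holds for all r ≥ 1.

b_r = -2·5^(r - 1) - 3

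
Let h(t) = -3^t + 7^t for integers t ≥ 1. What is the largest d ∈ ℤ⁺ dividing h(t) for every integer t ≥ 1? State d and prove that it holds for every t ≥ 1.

d = 4

Computing the first values: h(1) = 4 and h(2) = 40; gcd(4, 40) = 4, so d ≤ 4.
We prove 4 | -3^t + 7^t for all t ≥ 1 by induction on t.
When t = 1: h(1) = 4 = 4·(1), so 4 | h(1).
Inductive step: assume the claim holds for t = m, i.e. 4 | h(m). Then
7^{m+1} − 3^{m+1} = 7·7^m − 3·3^m = 7·(7^m − 3^m) + (4)·3^m. The first term is divisible by 4 by the inductive hypothesis, and the second term (4)·3^m is divisible by 4 since 4 | 4. Hence 4 | h(m+1).
By the principle of mathematical induction, the result holds for all t ≥ 1.
Therefore the largest such d is 4.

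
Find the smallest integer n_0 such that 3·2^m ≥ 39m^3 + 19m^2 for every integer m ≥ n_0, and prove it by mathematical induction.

n_0 = 16

At m = 15: 98304 < 135900, so the inequality fails and n_0 ≥ 16. We prove 3·2^m ≥ 39m^3 + 19m^2 for all m ≥ 16.
Base case (m = 16): 3·2^m = 196608 and 39m^3 + 19m^2 = 164608, so 196608 ≥ 164608.
For the inductive step, assume it holds for an arbitrary i ≥ 16, so 3·2^i ≥ 39i^3 + 19i^2.
Then 3·2^(i + 1) = 2·(3·2^i) ≥ 2·(39i^3 + 19i^2).
Also, for i ≥ 16 we have 2·(39i^3 + 19i^2) ≥ 39(i+1)^3 + 19(i+1)^2, since 2·(39i^3 + 19i^2) − (39(i+1)^3 + 19(i+1)^2) = 39i^3 - 98i^2 - 155i - 58, which is nonnegative for all i ≥ 16.
Combining, 3·2^(i + 1) ≥ 39(i+1)^3 + 19(i+1)^2.
By induction, the statement is established for all m ≥ 16.
Hence the smallest such n_0 is 16.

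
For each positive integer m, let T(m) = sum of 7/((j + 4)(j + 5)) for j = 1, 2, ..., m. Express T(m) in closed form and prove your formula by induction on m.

We claim T(m) = 7m/(5(m + 5)) for all m ≥ 1.
When m = 1: T(1) = 7/30, and the closed form gives 7/30. They agree.
Suppose the result is true for m = j, so T(j) = 7j/(5(j + 5)).
Then T(j+1) = T(j) + (7/((j + 5)(j + 6))) = (7j/(5(j + 5))) + (7/((j + 5)(j + 6))).
Simplifying, T(j+1) = 7(j + 1)/(5(j + 6)) = 7(j+1)/(5((j+1) + 5)),
which is the closed form with m = j+1.
Hence, by induction on m, the claim holds for every m ≥ 1.

T(m) = 7m/(5(m + 5))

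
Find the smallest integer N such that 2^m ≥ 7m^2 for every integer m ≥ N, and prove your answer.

At m = 9: 512 < 567, so the inequality fails and N ≥ 10. We prove 2^m ≥ 7m^2 for all m ≥ 10.
Base step (m = 10): 2^m = 1024 and 7m^2 = 700, so 1024 ≥ 700.
For the inductive step, assume it holds for an arbitrary i ≥ 10, so 2^i ≥ 7i^2.
Then 2^(i + 1) = 2·(2^i) ≥ 2·(7i^2).
Also, for i ≥ 10 we have 2·(7i^2) ≥ 7(i+1)^2, since 2 ≥ (1 + 1/i)^2 for all i ≥ 10.
Combining, 2^(i + 1) ≥ 7(i+1)^2.
By the principle of mathematical induction, the result holds for all m ≥ 10.
Hence the smallest such N is 10.

N = 10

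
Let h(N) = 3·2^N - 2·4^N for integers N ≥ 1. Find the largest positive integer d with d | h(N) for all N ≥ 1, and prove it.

d = 2

Computing the first values: h(1) = -2 and h(2) = -20; gcd(-2, -20) = 2, so d ≤ 2.
We prove 2 | 3·2^N - 2·4^N for all N ≥ 1 by induction on N.
Base step (N = 1): h(1) = -2 = 2·(-1), so 2 | h(1).
Suppose the result is true for N = r, i.e. 2 | h(r). Then
h(r+1) − 4·h(r) = (3·2^(r+1) - 2·4^(r+1)) − 4·(3·2^r - 2·4^r) = (3)·2^r·(2 − 4) = (-6)·2^r. Since 2 | h(r) by the inductive hypothesis, 2 | 4·h(r); and 2 | -6 since -6 = 2·-3. Therefore 2 | h(r+1).
By induction, the statement is established for all N ≥ 1.
Therefore the largest such d is 2.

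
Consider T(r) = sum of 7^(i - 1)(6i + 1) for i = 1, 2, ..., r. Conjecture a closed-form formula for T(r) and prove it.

T(r) = 7^r·r

We claim T(r) = 7^r·r for all r ≥ 1.
Base step (r = 1): T(1) = 7, and the closed form gives 7. They agree.
Suppose the result is true for r = i, so T(i) = 7^i·i.
Then T(i+1) = T(i) + (7^i(6i + 7)) = (7^i·i) + (7^i(6i + 7)).
Simplifying, T(i+1) = 7^(i + 1)(i + 1) = 7^(i+1)·(i+1),
which is the closed form with r = i+1.
By induction, the statement is established for all r ≥ 1.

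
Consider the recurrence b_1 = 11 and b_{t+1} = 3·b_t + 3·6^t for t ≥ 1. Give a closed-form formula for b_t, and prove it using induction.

b_t = 5·3^(t - 1) + 6^t

Computing the first terms: b_1 = 11, b_2 = 51, b_3 = 261. This suggests b_t = 5·3^(t - 1) + 6^t.
Base case (t = 1): the formula gives 11 = 11 = b_1.
Inductive step: suppose the statement holds for some r ≥ 1, so b_r = 5·3^(r - 1) + 6^r.
Then b_{r+1} = 3·b_r + 3·6^r = 3·(5·3^(r - 1) + 6^r) + 3·6^r = 5·3^r + 6^(r + 1) = 5·3^((r+1) - 1) + 6^(r+1),
which is the claimed formula at t = r+1.
By induction, the statement is established for all t ≥ 1.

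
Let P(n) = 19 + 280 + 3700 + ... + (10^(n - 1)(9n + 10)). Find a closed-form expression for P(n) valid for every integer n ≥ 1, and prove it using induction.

We claim P(n) = 10^n(n + 1) - 1 for all n ≥ 1.
When n = 1: P(1) = 19, and the closed form gives 19. They agree.
Inductive step: suppose the statement holds for some k ≥ 1, so P(k) = 10^k(k + 1) - 1.
Then P(k+1) = P(k) + (10^k(9k + 19)) = (10^k(k + 1) - 1) + (10^k(9k + 19)).
Simplifying, P(k+1) = 10·10^k·k + 20·10^k - 1 = 10^(k+1)((k+1) + 1) - 1,
which is the closed form with n = k+1.
By induction, the statement is established for all n ≥ 1.

P(n) = 10^n(n + 1) - 1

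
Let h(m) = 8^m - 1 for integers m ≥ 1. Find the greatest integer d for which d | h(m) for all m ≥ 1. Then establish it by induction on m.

Computing the first values: h(1) = 7 and h(2) = 63; gcd(7, 63) = 7, so d ≤ 7.
We prove 7 | 8^m - 1 for all m ≥ 1 by induction on m.
For the base case m = 1: h(1) = 7 = 7·(1), so 7 | h(1).
For the inductive step, assume it holds for an arbitrary p ≥ 1, i.e. 7 | h(p). Then
8^{p+1} − 1^{p+1} = 8·8^p − 1·1^p = 8·(8^p − 1^p) + (7)·1^p. The first term is divisible by 7 by the inductive hypothesis, and the second term (7)·1^p is divisible by 7 since 7 | 7. Hence 7 | h(p+1).
This completes the induction.
Therefore the largest such d is 7.

d = 7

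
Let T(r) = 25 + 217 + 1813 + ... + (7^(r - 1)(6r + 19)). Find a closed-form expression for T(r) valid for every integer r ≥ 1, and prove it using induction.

We claim T(r) = 7^r(r + 3) - 3 for all r ≥ 1.
Base case (r = 1): T(1) = 25, and the closed form gives 25. They agree.
Inductive step: assume the claim holds for r = j, so T(j) = 7^j(j + 3) - 3.
Then T(j+1) = T(j) + (7^j(6j + 25)) = (7^j(j + 3) - 3) + (7^j(6j + 25)).
Simplifying, T(j+1) = 7·7^j·j + 28·7^j - 3 = 7^(j+1)((j+1) + 3) - 3,
which is the closed form with r = j+1.
Hence, by induction on r, the claim holds for every r ≥ 1.

T(r) = 7^r(r + 3) - 3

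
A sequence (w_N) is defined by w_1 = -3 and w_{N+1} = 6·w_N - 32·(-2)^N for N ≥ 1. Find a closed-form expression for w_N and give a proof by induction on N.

Computing the first terms: w_1 = -3, w_2 = 46, w_3 = 148. This suggests w_N = (-2)^(N + 2) + 5·6^(N - 1).
For the base case N = 1: the formula gives -3 = -3 = w_1.
Inductive step: assume the claim holds for N = k, so w_k = (-2)^(k + 2) + 5·6^(k - 1).
Then w_{k+1} = 6·w_k - 32·(-2)^k = 6·((-2)^(k + 2) + 5·6^(k - 1)) - 32·(-2)^k = (-2)^(k + 3) + 5·6^k = (-2)^((k+1) + 2) + 5·6^((k+1) - 1),
which is the claimed formula at N = k+1.
Hence, by induction on N, the claim holds for every N ≥ 1.

w_N = (-2)^(N + 2) + 5·6^(N - 1)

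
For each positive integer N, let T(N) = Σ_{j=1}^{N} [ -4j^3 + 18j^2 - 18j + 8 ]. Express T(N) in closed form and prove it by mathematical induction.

T(N) = -N(N^3 - 4N^2 + N - 2)

We claim T(N) = -N(N^3 - 4N^2 + N - 2) for all N ≥ 1.
Base case (N = 1): T(1) = 4, and the closed form gives 4. They agree.
Inductive step: suppose the statement holds for some j ≥ 1, so T(j) = j(-j^3 + 4j^2 - j + 2).
Then T(j+1) = T(j) + (-4j^3 + 6j^2 + 6j + 4) = (j(-j^3 + 4j^2 - j + 2)) + (-4j^3 + 6j^2 + 6j + 4).
Simplifying, T(j+1) = -(j + 1)(j^3 - j^2 - 4j - 4) = -(j+1)((j+1)^3 - 4(j+1)^2 + (j+1) - 2),
which is the closed form with N = j+1.
Hence, by induction on N, the claim holds for every N ≥ 1.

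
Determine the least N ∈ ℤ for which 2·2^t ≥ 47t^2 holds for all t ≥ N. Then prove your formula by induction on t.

At t = 11: 4096 < 5687, so the inequality fails and N ≥ 12. We prove 2·2^t ≥ 47t^2 for all t ≥ 12.
Base case (t = 12): 2·2^t = 8192 and 47t^2 = 6768, so 8192 ≥ 6768.
Inductive step: suppose the statement holds for some r ≥ 12, so 2·2^r ≥ 47r^2.
Then 2·2^(r + 1) = 2·(2·2^r) ≥ 2·(47r^2).
Also, for r ≥ 12 we have 2·(47r^2) ≥ 47(r+1)^2, since 2 ≥ (1 + 1/r)^2 for all r ≥ 12.
Combining, 2·2^(r + 1) ≥ 47(r+1)^2.
By the principle of mathematical induction, the result holds for all t ≥ 12.
Hence the smallest such N is 12.

N = 12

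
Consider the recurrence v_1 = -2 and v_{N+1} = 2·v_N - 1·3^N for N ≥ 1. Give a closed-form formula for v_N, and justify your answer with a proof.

v_N = 2^(N - 1) - 3^N

Computing the first terms: v_1 = -2, v_2 = -7, v_3 = -23. This suggests v_N = 2^(N - 1) - 3^N.
When N = 1: the formula gives -2 = -2 = v_1.
Suppose the result is true for N = m, so v_m = 2^(m - 1) - 3^m.
Then v_{m+1} = 2·v_m - 1·3^m = 2·(2^(m - 1) - 3^m) - 1·3^m = 2^m - 3^(m + 1) = 2^((m+1) - 1) - 3^(m+1),
which is the claimed formula at N = m+1.
By the principle of mathematical induction, the result holds for all N ≥ 1.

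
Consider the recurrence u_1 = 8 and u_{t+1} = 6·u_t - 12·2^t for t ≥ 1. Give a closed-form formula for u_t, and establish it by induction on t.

Computing the first terms: u_1 = 8, u_2 = 24, u_3 = 96. This suggests u_t = 3·2^t + 2·6^(t - 1).
Base step (t = 1): the formula gives 8 = 8 = u_1.
For the inductive step, assume it holds for an arbitrary k ≥ 1, so u_k = 3·2^k + 2·6^(k - 1).
Then u_{k+1} = 6·u_k - 12·2^k = 6·(3·2^k + 2·6^(k - 1)) - 12·2^k = 3·2^(k + 1) + 2·6^k = 3·2^(k+1) + 2·6^((k+1) - 1),
which is the claimed formula at t = k+1.
By induction, the statement is established for all t ≥ 1.

u_t = 3·2^t + 2·6^(t - 1)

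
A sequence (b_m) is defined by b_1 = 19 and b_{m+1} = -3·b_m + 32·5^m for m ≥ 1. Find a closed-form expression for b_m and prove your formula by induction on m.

b_m = -(-3)^(m - 1) + 4·5^m

Computing the first terms: b_1 = 19, b_2 = 103, b_3 = 491. This suggests b_m = -(-3)^(m - 1) + 4·5^m.
For the base case m = 1: the formula gives 19 = 19 = b_1.
Inductive step: suppose the statement holds for some k ≥ 1, so b_k = -(-3)^(k - 1) + 4·5^k.
Then b_{k+1} = -3·b_k + 32·5^k = -3·(-(-3)^(k - 1) + 4·5^k) + 32·5^k = -(-3)^k + 4·5^(k + 1) = -(-3)^((k+1) - 1) + 4·5^(k+1),
which is the claimed formula at m = k+1.
By the principle of mathematical induction, the result holds for all m ≥ 1.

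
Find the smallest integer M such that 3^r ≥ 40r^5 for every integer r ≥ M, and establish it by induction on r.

At r = 15: 14348907 < 30375000, so the inequality fails and M ≥ 16. We prove 3^r ≥ 40r^5 for all r ≥ 16.
Base step (r = 16): 3^r = 43046721 and 40r^5 = 41943040, so 43046721 ≥ 41943040.
Inductive step: assume the claim holds for r = j, so 3^j ≥ 40j^5.
Then 3^(j + 1) = 3·(3^j) ≥ 3·(40j^5).
Also, for j ≥ 16 we have 3·(40j^5) ≥ 40(j+1)^5, since 3 ≥ (1 + 1/j)^5 for all j ≥ 16.
Combining, 3^(j + 1) ≥ 40(j+1)^5.
By induction, the statement is established for all r ≥ 16.
Hence the smallest such M is 16.

M = 16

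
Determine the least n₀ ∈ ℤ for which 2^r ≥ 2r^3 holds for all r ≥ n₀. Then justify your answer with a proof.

At r = 11: 2048 < 2662, so the inequality fails and n₀ ≥ 12. We prove 2^r ≥ 2r^3 for all r ≥ 12.
When r = 12: 2^r = 4096 and 2r^3 = 3456, so 4096 ≥ 3456.
Inductive step: assume the claim holds for r = p, so 2^p ≥ 2p^3.
Then 2^(p + 1) = 2·(2^p) ≥ 2·(2p^3).
Also, for p ≥ 12 we have 2·(2p^3) ≥ 2(p+1)^3, since 2 ≥ (1 + 1/p)^3 for all p ≥ 12.
Combining, 2^(p + 1) ≥ 2(p+1)^3.
Hence, by induction on r, the claim holds for every r ≥ 12.
Hence the smallest such n₀ is 12.

n₀ = 12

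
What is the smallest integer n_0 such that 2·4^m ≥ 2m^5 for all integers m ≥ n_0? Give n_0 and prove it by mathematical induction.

n_0 = 8

At m = 7: 32768 < 33614, so the inequality fails and n_0 ≥ 8. We prove 2·4^m ≥ 2m^5 for all m ≥ 8.
When m = 8: 2·4^m = 131072 and 2m^5 = 65536, so 131072 ≥ 65536.
Inductive step: assume the claim holds for m = k, so 2·4^k ≥ 2k^5.
Then 2·4^(k + 1) = 4·(2·4^k) ≥ 4·(2k^5).
Also, for k ≥ 8 we have 4·(2k^5) ≥ 2(k+1)^5, since 4 ≥ (1 + 1/k)^5 for all k ≥ 8.
Combining, 2·4^(k + 1) ≥ 2(k+1)^5.
By the principle of mathematical induction, the result holds for all m ≥ 8.
Hence the smallest such n_0 is 8.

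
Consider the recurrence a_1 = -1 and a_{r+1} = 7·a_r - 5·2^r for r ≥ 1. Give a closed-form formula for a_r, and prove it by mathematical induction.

a_r = 2^r - 3·7^(r - 1)

Computing the first terms: a_1 = -1, a_2 = -17, a_3 = -139. This suggests a_r = 2^r - 3·7^(r - 1).
When r = 1: the formula gives -1 = -1 = a_1.
Inductive step: assume the claim holds for r = i, so a_i = 2^i - 3·7^(i - 1).
Then a_{i+1} = 7·a_i - 5·2^i = 7·(2^i - 3·7^(i - 1)) - 5·2^i = 2^(i + 1) - 3·7^i = 2^(i+1) - 3·7^((i+1) - 1),
which is the claimed formula at r = i+1.
By the principle of mathematical induction, the result holds for all r ≥ 1.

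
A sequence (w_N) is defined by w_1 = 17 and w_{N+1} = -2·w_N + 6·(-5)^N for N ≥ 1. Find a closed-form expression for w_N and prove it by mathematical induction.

w_N = 7(-2)^(N - 1) - 2(-5)^N

Computing the first terms: w_1 = 17, w_2 = -64, w_3 = 278. This suggests w_N = 7(-2)^(N - 1) - 2(-5)^N.
For the base case N = 1: the formula gives 17 = 17 = w_1.
Inductive step: assume the claim holds for N = k, so w_k = 7(-2)^(k - 1) - 2(-5)^k.
Then w_{k+1} = -2·w_k + 6·(-5)^k = -2·(7(-2)^(k - 1) - 2(-5)^k) + 6·(-5)^k = 7(-2)^k - 2(-5)^(k + 1) = 7(-2)^((k+1) - 1) - 2(-5)^(k+1),
which is the claimed formula at N = k+1.
By induction, the statement is established for all N ≥ 1.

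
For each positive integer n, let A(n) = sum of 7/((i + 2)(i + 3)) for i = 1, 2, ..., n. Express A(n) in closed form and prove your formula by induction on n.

We claim A(n) = 7n/(3(n + 3)) for all n ≥ 1.
Base step (n = 1): A(1) = 7/12, and the closed form gives 7/12. They agree.
Suppose the result is true for n = i, so A(i) = 7i/(3(i + 3)).
Then A(i+1) = A(i) + (7/((i + 3)(i + 4))) = (7i/(3(i + 3))) + (7/((i + 3)(i + 4))).
Simplifying, A(i+1) = 7(i + 1)/(3(i + 4)) = 7(i+1)/(3((i+1) + 3)),
which is the closed form with n = i+1.
This completes the induction.

A(n) = 7n/(3(n + 3))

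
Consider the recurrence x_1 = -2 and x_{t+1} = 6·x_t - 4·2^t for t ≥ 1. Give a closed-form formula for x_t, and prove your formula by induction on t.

x_t = 2^t - 4·6^(t - 1)

Computing the first terms: x_1 = -2, x_2 = -20, x_3 = -136. This suggests x_t = 2^t - 4·6^(t - 1).
When t = 1: the formula gives -2 = -2 = x_1.
For the inductive step, assume it holds for an arbitrary p ≥ 1, so x_p = 2^p - 4·6^(p - 1).
Then x_{p+1} = 6·x_p - 4·2^p = 6·(2^p - 4·6^(p - 1)) - 4·2^p = 2^(p + 1) - 4·6^p = 2^(p+1) - 4·6^((p+1) - 1),
which is the claimed formula at t = p+1.
By the principle of mathematical induction, the result holds for all t ≥ 1.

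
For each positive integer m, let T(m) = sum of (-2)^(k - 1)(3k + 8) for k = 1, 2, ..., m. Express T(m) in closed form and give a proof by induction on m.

T(m) = -(-2)^m(m + 3) + 3

We claim T(m) = -(-2)^m(m + 3) + 3 for all m ≥ 1.
For the base case m = 1: T(1) = 11, and the closed form gives 11. They agree.
Inductive step: assume the claim holds for m = k, so T(k) = -(-2)^k(k + 3) + 3.
Then T(k+1) = T(k) + ((-2)^k(3k + 11)) = (-(-2)^k(k + 3) + 3) + ((-2)^k(3k + 11)).
Simplifying, T(k+1) = -(-2)^(k + 1)k - (-2)^(k + 3) + 3 = -(-2)^(k+1)((k+1) + 3) + 3,
which is the closed form with m = k+1.
By induction, the statement is established for all m ≥ 1.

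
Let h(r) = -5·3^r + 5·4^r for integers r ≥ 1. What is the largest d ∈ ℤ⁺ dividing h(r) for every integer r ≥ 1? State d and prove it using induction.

Computing the first values: h(1) = 5 and h(2) = 35; gcd(5, 35) = 5, so d ≤ 5.
We prove 5 | -5·3^r + 5·4^r for all r ≥ 1 by induction on r.
Base step (r = 1): h(1) = 5 = 5·(1), so 5 | h(1).
Suppose the result is true for r = m, i.e. 5 | h(m). Then
h(m+1) − 4·h(m) = (-5·3^(m+1) + 5·4^(m+1)) − 4·(-5·3^m + 5·4^m) = (-5)·3^m·(3 − 4) = (5)·3^m. Since 5 | h(m) by the inductive hypothesis, 5 | 4·h(m); and 5 | 5 since 5 = 5·1. Therefore 5 | h(m+1).
This completes the induction.
Therefore the largest such d is 5.

d = 5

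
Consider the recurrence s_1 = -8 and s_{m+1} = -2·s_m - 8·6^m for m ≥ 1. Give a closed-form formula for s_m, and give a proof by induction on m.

s_m = (-2)^m - 6^m

Computing the first terms: s_1 = -8, s_2 = -32, s_3 = -224. This suggests s_m = (-2)^m - 6^m.
Base step (m = 1): the formula gives -8 = -8 = s_1.
For the inductive step, assume it holds for an arbitrary k ≥ 1, so s_k = (-2)^k - 6^k.
Then s_{k+1} = -2·s_k - 8·6^k = -2·((-2)^k - 6^k) - 8·6^k = (-2)^(k + 1) - 6^(k + 1),
which is the claimed formula at m = k+1.
Hence, by induction on m, the claim holds for every m ≥ 1.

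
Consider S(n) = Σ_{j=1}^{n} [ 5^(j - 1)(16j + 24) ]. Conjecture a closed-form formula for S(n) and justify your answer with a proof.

S(n) = 5^n(4n + 5) - 5

We claim S(n) = 5^n(4n + 5) - 5 for all n ≥ 1.
Base step (n = 1): S(1) = 40, and the closed form gives 40. They agree.
Inductive step: assume the claim holds for n = j, so S(j) = 5^j(4j + 5) - 5.
Then S(j+1) = S(j) + (5^j(16j + 40)) = (5^j(4j + 5) - 5) + (5^j(16j + 40)).
Simplifying, S(j+1) = 20·5^j·j + 45·5^j - 5 = 5^(j+1)(4(j+1) + 5) - 5,
which is the closed form with n = j+1.
By induction, the statement is established for all n ≥ 1.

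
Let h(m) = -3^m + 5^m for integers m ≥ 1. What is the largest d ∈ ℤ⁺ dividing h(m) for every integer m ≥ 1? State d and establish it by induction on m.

d = 2

Computing the first values: h(1) = 2 and h(2) = 16; gcd(2, 16) = 2, so d ≤ 2.
We prove 2 | -3^m + 5^m for all m ≥ 1 by induction on m.
Base case (m = 1): h(1) = 2 = 2·(1), so 2 | h(1).
For the inductive step, assume it holds for an arbitrary j ≥ 1, i.e. 2 | h(j). Then
5^{j+1} − 3^{j+1} = 5·5^j − 3·3^j = 5·(5^j − 3^j) + (2)·3^j. The first term is divisible by 2 by the inductive hypothesis, and the second term (2)·3^j is divisible by 2 since 2 | 2. Hence 2 | h(j+1).
This completes the induction.
Therefore the largest such d is 2.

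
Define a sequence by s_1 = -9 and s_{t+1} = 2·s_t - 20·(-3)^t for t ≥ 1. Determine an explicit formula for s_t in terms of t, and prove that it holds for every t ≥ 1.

Computing the first terms: s_1 = -9, s_2 = 42, s_3 = -96. This suggests s_t = 4(-3)^t + 3·2^(t - 1).
Base step (t = 1): the formula gives -9 = -9 = s_1.
Inductive step: assume the claim holds for t = k, so s_k = 4(-3)^k + 3·2^(k - 1).
Then s_{k+1} = 2·s_k - 20·(-3)^k = 2·(4(-3)^k + 3·2^(k - 1)) - 20·(-3)^k = 4(-3)^(k + 1) + 3·2^k = 4(-3)^(k+1) + 3·2^((k+1) - 1),
which is the claimed formula at t = k+1.
Hence, by induction on t, the claim holds for every t ≥ 1.

s_t = 4(-3)^t + 3·2^(t - 1)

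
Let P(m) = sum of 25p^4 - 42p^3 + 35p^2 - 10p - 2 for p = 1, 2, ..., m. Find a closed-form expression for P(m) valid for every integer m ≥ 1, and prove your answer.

We claim P(m) = m(5m^4 + 2m^3 - m^2 + 2m - 2) for all m ≥ 1.
Base step (m = 1): P(1) = 6, and the closed form gives 6. They agree.
For the inductive step, assume it holds for an arbitrary p ≥ 1, so P(p) = p(5p^4 + 2p^3 - p^2 + 2p - 2).
Then P(p+1) = P(p) + (25p^4 + 58p^3 + 59p^2 + 34p + 6) = (p(5p^4 + 2p^3 - p^2 + 2p - 2)) + (25p^4 + 58p^3 + 59p^2 + 34p + 6).
Simplifying, P(p+1) = (p + 1)(5p^4 + 22p^3 + 35p^2 + 26p + 6) = (p+1)(5(p+1)^4 + 2(p+1)^3 - (p+1)^2 + 2(p+1) - 2),
which is the closed form with m = p+1.
Hence, by induction on m, the claim holds for every m ≥ 1.

P(m) = m(5m^4 + 2m^3 - m^2 + 2m - 2)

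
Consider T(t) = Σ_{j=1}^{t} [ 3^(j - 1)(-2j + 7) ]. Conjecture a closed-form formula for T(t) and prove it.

T(t) = 3^t(-t + 4) - 4

We claim T(t) = 3^t(-t + 4) - 4 for all t ≥ 1.
For the base case t = 1: T(1) = 5, and the closed form gives 5. They agree.
Inductive step: suppose the statement holds for some j ≥ 1, so T(j) = 3^j(-j + 4) - 4.
Then T(j+1) = T(j) + (3^j(-2j + 5)) = (3^j(-j + 4) - 4) + (3^j(-2j + 5)).
Simplifying, T(j+1) = -3^(j + 1)j + 3^(j + 2) - 4 = 3^(j+1)(-(j+1) + 4) - 4,
which is the closed form with t = j+1.
Hence, by induction on t, the claim holds for every t ≥ 1.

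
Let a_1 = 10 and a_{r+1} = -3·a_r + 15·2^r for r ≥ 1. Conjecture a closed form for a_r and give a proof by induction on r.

Computing the first terms: a_1 = 10, a_2 = 0, a_3 = 60. This suggests a_r = 4(-3)^(r - 1) + 3·2^r.
Base step (r = 1): the formula gives 10 = 10 = a_1.
Suppose the result is true for r = m, so a_m = 4(-3)^(m - 1) + 3·2^m.
Then a_{m+1} = -3·a_m + 15·2^m = -3·(4(-3)^(m - 1) + 3·2^m) + 15·2^m = 4(-3)^m + 3·2^(m + 1) = 4(-3)^((m+1) - 1) + 3·2^(m+1),
which is the claimed formula at r = m+1.
By induction, the statement is established for all r ≥ 1.

a_r = 4(-3)^(r - 1) + 3·2^r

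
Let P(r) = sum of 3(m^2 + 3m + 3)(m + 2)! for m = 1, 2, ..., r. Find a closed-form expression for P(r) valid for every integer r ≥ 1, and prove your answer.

P(r) = (3r + 3)(r + 3)! - 18

We claim P(r) = (3r + 3)(r + 3)! - 18 for all r ≥ 1.
Base case (r = 1): P(1) = 126, and the closed form gives 126. They agree.
Inductive step: assume the claim holds for r = m, so P(m) = (3m + 3)(m + 3)! - 18.
Then P(m+1) = P(m) + (3(m^2 + 5m + 7)(m + 3)!) = ((3m + 3)(m + 3)! - 18) + (3(m^2 + 5m + 7)(m + 3)!).
Simplifying, P(m+1) = (3(m+1) + 3)((m+1) + 3)! - 18,
which is the closed form with r = m+1.
By induction, the statement is established for all r ≥ 1.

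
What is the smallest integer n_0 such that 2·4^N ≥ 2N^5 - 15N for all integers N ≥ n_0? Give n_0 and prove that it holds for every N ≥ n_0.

n_0 = 8

At N = 7: 32768 < 33509, so the inequality fails and n_0 ≥ 8. We prove 2·4^N ≥ 2N^5 - 15N for all N ≥ 8.
For the base case N = 8: 2·4^N = 131072 and 2N^5 - 15N = 65416, so 131072 ≥ 65416.
Inductive step: assume the claim holds for N = i, so 2·4^i ≥ 2i^5 - 15i.
Then 2·4^(i + 1) = 4·(2·4^i) ≥ 4·(2i^5 - 15i).
Also, for i ≥ 8 we have 4·(2i^5 - 15i) ≥ 2(i+1)^5 - 15(i+1), since 4·(2i^5 - 15i) − (2(i+1)^5 - 15(i+1)) = 6i^5 - 10i^4 - 20i^3 - 20i^2 - 55i + 13, which is nonnegative for all i ≥ 8.
Combining, 2·4^(i + 1) ≥ 2(i+1)^5 - 15(i+1).
By the principle of mathematical induction, the result holds for all N ≥ 8.
Hence the smallest such n_0 is 8.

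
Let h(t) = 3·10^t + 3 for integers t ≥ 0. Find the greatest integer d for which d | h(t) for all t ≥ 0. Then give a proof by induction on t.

Computing the first values: h(0) = 6 and h(1) = 33; gcd(6, 33) = 3, so d ≤ 3.
We prove 3 | 3·10^t + 3 for all t ≥ 0 by induction on t.
For the base case t = 0: h(0) = 6 = 3·(2), so 3 | h(0).
Inductive step: assume the claim holds for t = r, i.e. 3 | h(r). Then
h(r+1) = 3·10^(r+1) + 3 = 10·(3·10^r + 3) - 27 = 10·h(r) - 27. The first term is divisible by 3 by the inductive hypothesis, and -27 is divisible by 3. Hence 3 | h(r+1).
By induction, the statement is established for all t ≥ 0.
Therefore the largest such d is 3.

d = 3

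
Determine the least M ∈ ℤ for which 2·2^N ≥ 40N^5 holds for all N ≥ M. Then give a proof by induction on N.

M = 29

At N = 28: 536870912 < 688414720, so the inequality fails and M ≥ 29. We prove 2·2^N ≥ 40N^5 for all N ≥ 29.
Base case (N = 29): 2·2^N = 1073741824 and 40N^5 = 820445960, so 1073741824 ≥ 820445960.
Inductive step: assume the claim holds for N = i, so 2·2^i ≥ 40i^5.
Then 2·2^(i + 1) = 2·(2·2^i) ≥ 2·(40i^5).
Also, for i ≥ 29 we have 2·(40i^5) ≥ 40(i+1)^5, since 2 ≥ (1 + 1/i)^5 for all i ≥ 29.
Combining, 2·2^(i + 1) ≥ 40(i+1)^5.
This completes the induction.
Hence the smallest such M is 29.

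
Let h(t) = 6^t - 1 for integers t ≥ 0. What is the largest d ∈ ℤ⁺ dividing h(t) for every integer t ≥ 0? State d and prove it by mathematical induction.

d = 5

Computing the first values: h(0) = 0 and h(1) = 5; gcd(0, 5) = 5, so d ≤ 5.
We prove 5 | 6^t - 1 for all t ≥ 0 by induction on t.
For the base case t = 0: h(0) = 0 = 5·(0), so 5 | h(0).
Inductive step: suppose the statement holds for some m ≥ 0, i.e. 5 | h(m). Then
h(m+1) = 6^(m+1) - 1 = 6·(6^m - 1) + 5 = 6·h(m) + 5. The first term is divisible by 5 by the inductive hypothesis, and 5 is divisible by 5. Hence 5 | h(m+1).
This completes the induction.
Therefore the largest such d is 5.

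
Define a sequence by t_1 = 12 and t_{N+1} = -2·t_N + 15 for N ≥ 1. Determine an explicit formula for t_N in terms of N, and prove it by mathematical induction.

t_N = 7(-2)^(N - 1) + 5

Computing the first terms: t_1 = 12, t_2 = -9, t_3 = 33. This suggests t_N = 7(-2)^(N - 1) + 5.
When N = 1: the formula gives 12 = 12 = t_1.
Suppose the result is true for N = i, so t_i = 7(-2)^(i - 1) + 5.
Then t_{i+1} = -2·t_i + 15 = -2·(7(-2)^(i - 1) + 5) + 15 = 7(-2)^i + 5 = 7(-2)^((i+1) - 1) + 5,
which is the claimed formula at N = i+1.
By induction, the statement is established for all N ≥ 1.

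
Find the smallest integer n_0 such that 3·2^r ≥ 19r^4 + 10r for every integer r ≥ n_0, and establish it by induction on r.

n_0 = 20

At r = 19: 1572864 < 2476289, so the inequality fails and n_0 ≥ 20. We prove 3·2^r ≥ 19r^4 + 10r for all r ≥ 20.
Base step (r = 20): 3·2^r = 3145728 and 19r^4 + 10r = 3040200, so 3145728 ≥ 3040200.
For the inductive step, assume it holds for an arbitrary p ≥ 20, so 3·2^p ≥ 19p^4 + 10p.
Then 3·2^(p + 1) = 2·(3·2^p) ≥ 2·(19p^4 + 10p).
Also, for p ≥ 20 we have 2·(19p^4 + 10p) ≥ 19(p+1)^4 + 10(p+1), since 2·(19p^4 + 10p) − (19(p+1)^4 + 10(p+1)) = 19p^4 - 76p^3 - 114p^2 - 66p - 29, which is nonnegative for all p ≥ 20.
Combining, 3·2^(p + 1) ≥ 19(p+1)^4 + 10(p+1).
This completes the induction.
Hence the smallest such n_0 is 20.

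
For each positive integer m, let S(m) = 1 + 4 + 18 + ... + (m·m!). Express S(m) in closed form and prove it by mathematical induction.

We claim S(m) = (m + 1)m! - 1 for all m ≥ 1.
When m = 1: S(1) = 1, and the closed form gives 1. They agree.
Inductive step: suppose the statement holds for some p ≥ 1, so S(p) = (p + 1)p! - 1.
Then S(p+1) = S(p) + ((p + 1)(p + 1)!) = ((p + 1)p! - 1) + ((p + 1)(p + 1)!).
Simplifying, S(p+1) = ((p+1) + 1)(p+1)! - 1,
which is the closed form with m = p+1.
Hence, by induction on m, the claim holds for every m ≥ 1.

S(m) = (m + 1)m! - 1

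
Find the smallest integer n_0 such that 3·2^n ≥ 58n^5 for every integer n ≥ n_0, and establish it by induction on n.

At n = 28: 805306368 < 998201344, so the inequality fails and n_0 ≥ 29. We prove 3·2^n ≥ 58n^5 for all n ≥ 29.
Base step (n = 29): 3·2^n = 1610612736 and 58n^5 = 1189646642, so 1610612736 ≥ 1189646642.
Inductive step: assume the claim holds for n = p, so 3·2^p ≥ 58p^5.
Then 3·2^(p + 1) = 2·(3·2^p) ≥ 2·(58p^5).
Also, for p ≥ 29 we have 2·(58p^5) ≥ 58(p+1)^5, since 2 ≥ (1 + 1/p)^5 for all p ≥ 29.
Combining, 3·2^(p + 1) ≥ 58(p+1)^5.
This completes the induction.
Hence the smallest such n_0 is 29.

n_0 = 29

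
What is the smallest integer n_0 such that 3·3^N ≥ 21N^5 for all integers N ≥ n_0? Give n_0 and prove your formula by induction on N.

n_0 = 14

At N = 13: 4782969 < 7797153, so the inequality fails and n_0 ≥ 14. We prove 3·3^N ≥ 21N^5 for all N ≥ 14.
When N = 14: 3·3^N = 14348907 and 21N^5 = 11294304, so 14348907 ≥ 11294304.
Inductive step: assume the claim holds for N = r, so 3·3^r ≥ 21r^5.
Then 3·3^(r + 1) = 3·(3·3^r) ≥ 3·(21r^5).
Also, for r ≥ 14 we have 3·(21r^5) ≥ 21(r+1)^5, since 3 ≥ (1 + 1/r)^5 for all r ≥ 14.
Combining, 3·3^(r + 1) ≥ 21(r+1)^5.
By the principle of mathematical induction, the result holds for all N ≥ 14.
Hence the smallest such n_0 is 14.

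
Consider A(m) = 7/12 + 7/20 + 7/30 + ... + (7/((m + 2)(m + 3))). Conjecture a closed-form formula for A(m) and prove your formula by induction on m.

A(m) = 7m/(3(m + 3))

We claim A(m) = 7m/(3(m + 3)) for all m ≥ 1.
For the base case m = 1: A(1) = 7/12, and the closed form gives 7/12. They agree.
Suppose the result is true for m = j, so A(j) = 7j/(3(j + 3)).
Then A(j+1) = A(j) + (7/((j + 3)(j + 4))) = (7j/(3(j + 3))) + (7/((j + 3)(j + 4))).
Simplifying, A(j+1) = 7(j + 1)/(3(j + 4)) = 7(j+1)/(3((j+1) + 3)),
which is the closed form with m = j+1.
By the principle of mathematical induction, the result holds for all m ≥ 1.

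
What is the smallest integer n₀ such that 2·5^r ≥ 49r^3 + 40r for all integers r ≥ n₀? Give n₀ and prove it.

At r = 5: 6250 < 6325, so the inequality fails and n₀ ≥ 6. We prove 2·5^r ≥ 49r^3 + 40r for all r ≥ 6.
Base step (r = 6): 2·5^r = 31250 and 49r^3 + 40r = 10824, so 31250 ≥ 10824.
Suppose the result is true for r = m, so 2·5^m ≥ 49m^3 + 40m.
Then 2·5^(m + 1) = 5·(2·5^m) ≥ 5·(49m^3 + 40m).
Also, for m ≥ 6 we have 5·(49m^3 + 40m) ≥ 49(m+1)^3 + 40(m+1), since 5·(49m^3 + 40m) − (49(m+1)^3 + 40(m+1)) = 196m^3 - 147m^2 + 13m - 89, which is nonnegative for all m ≥ 6.
Combining, 2·5^(m + 1) ≥ 49(m+1)^3 + 40(m+1).
This completes the induction.
Hence the smallest such n₀ is 6.

n₀ = 6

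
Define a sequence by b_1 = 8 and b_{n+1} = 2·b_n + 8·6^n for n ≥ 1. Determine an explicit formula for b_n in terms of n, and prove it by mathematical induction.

b_n = -2^(n + 1) + 2·6^n

Computing the first terms: b_1 = 8, b_2 = 64, b_3 = 416. This suggests b_n = -2^(n + 1) + 2·6^n.
When n = 1: the formula gives 8 = 8 = b_1.
Suppose the result is true for n = k, so b_k = -2^(k + 1) + 2·6^k.
Then b_{k+1} = 2·b_k + 8·6^k = 2·(-2^(k + 1) + 2·6^k) + 8·6^k = -2^(k + 2) + 2·6^(k + 1) = -2^((k+1) + 1) + 2·6^(k+1),
which is the claimed formula at n = k+1.
Hence, by induction on n, the claim holds for every n ≥ 1.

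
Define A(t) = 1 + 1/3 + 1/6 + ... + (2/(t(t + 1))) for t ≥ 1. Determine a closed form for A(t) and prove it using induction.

We claim A(t) = 2t/(t + 1) for all t ≥ 1.
For the base case t = 1: A(1) = 1, and the closed form gives 1. They agree.
Inductive step: suppose the statement holds for some m ≥ 1, so A(m) = 2m/(m + 1).
Then A(m+1) = A(m) + (2/((m + 1)(m + 2))) = (2m/(m + 1)) + (2/((m + 1)(m + 2))).
Simplifying, A(m+1) = 2(m + 1)/(m + 2) = 2(m+1)/((m+1) + 1),
which is the closed form with t = m+1.
By induction, the statement is established for all t ≥ 1.

A(t) = 2t/(t + 1)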